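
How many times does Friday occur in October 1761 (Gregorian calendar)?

October 1761 has 31 days and begins on Thursday.
The first Friday is October 2.
Fridays fall on 2, 9, 16, 23, 30 — that's 5.

5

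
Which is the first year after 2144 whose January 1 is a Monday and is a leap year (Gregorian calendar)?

2148

Jan 1 advances by 2 weekdays after a leap year and by 1 after a common year.
2144: Jan 1 is Wednesday (leap).
2145: Friday
2146: Saturday
2147: Sunday
2148: Monday (leap)
2148 begins on a Monday and is a leap year.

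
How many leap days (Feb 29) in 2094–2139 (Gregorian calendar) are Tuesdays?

Leap years in 2094–2139: 10 of them.
Feb 29 weekday advances by 5 (mod 7) from one leap year to the next four years later (or differs when a century non-leap intervenes).
Leap-day weekdays: 2096:Wed 2104:Fri 2108:Wed 2112:Mon 2116:Sat 2120:Thu 2124:Tue✓ 2128:Sun 2132:Fri 2136:Wed
Tuesday: 2124 → 1.

1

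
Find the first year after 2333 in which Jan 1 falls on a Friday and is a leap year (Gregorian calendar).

2360

Jan 1 advances by 2 weekdays after a leap year and by 1 after a common year.
2333: Jan 1 is Sunday.
2334: Monday
2335: Tuesday
2336: Wednesday (leap)
2337: Friday
2338: Saturday
2339: Sunday
2340: Monday (leap)
2341: Wednesday
2342: Thursday
2343: Friday
2344: Saturday (leap)
2345: Monday
2346: Tuesday
2347: Wednesday
2348: Thursday (leap)
2349: Saturday
2350: Sunday
2351: Monday
2352: Tuesday (leap)
2353: Thursday
2354: Friday
2355: Saturday
2356: Sunday (leap)
2357: Tuesday
2358: Wednesday
2359: Thursday
2360: Friday (leap)
2360 begins on a Friday and is a leap year.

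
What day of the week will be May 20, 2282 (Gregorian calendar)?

Saturday

January 1, 2282 is a Sunday.
May 20 is day 140 of the year, i.e. 139 days after Jan 1.
139 mod 7 = 6, so advance 6 weekdays from Sunday: Saturday.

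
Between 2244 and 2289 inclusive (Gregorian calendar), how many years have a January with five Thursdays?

20

January has 31 days; it has five Thursdays when Thursday falls among the first (month-length − 28) days — i.e. when January 1 is one of Thursday/Wednesday/Tuesday.
January 1 by year: 2244:Mon 2245:Wed✓ 2246:Thu✓ 2247:Fri 2248:Sat 2249:Mon 2250:Tue✓ 2251:Wed✓ 2252:Thu✓ 2253:Sat 2254:Sun 2255:Mon 2256:Tue✓ 2257:Thu✓ 2258:Fri …(16 more)… 2275:Fri 2276:Sat 2277:Mon 2278:Tue✓ 2279:Wed✓ 2280:Thu✓ 2281:Sat 2282:Sun 2283:Mon 2284:Tue✓ 2285:Thu✓ 2286:Fri 2287:Sat 2288:Sun 2289:Tue✓
Years with five Thursdays: 2245, 2246, 2250, 2251, 2252, 2256, 2257, 2261, 2262, 2263, 2267, 2268, 2273, 2274, 2278, 2279, 2280, 2284, 2285, 2289 → 20.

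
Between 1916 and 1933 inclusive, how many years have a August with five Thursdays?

8

August has 31 days; it has five Thursdays when Thursday falls among the first (month-length − 28) days — i.e. when August 1 is one of Thursday/Wednesday/Tuesday.
August 1 by year: 1916:Tue✓ 1917:Wed✓ 1918:Thu✓ 1919:Fri 1920:Sun 1921:Mon 1922:Tue✓ 1923:Wed✓ 1924:Fri 1925:Sat 1926:Sun 1927:Mon 1928:Wed✓ 1929:Thu✓ 1930:Fri 1931:Sat 1932:Mon 1933:Tue✓
Years with five Thursdays: 1916, 1917, 1918, 1922, 1923, 1928, 1929, 1933 → 8.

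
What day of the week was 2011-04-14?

January 1, 2011 is a Saturday.
April 14 is day 104 of the year, i.e. 103 days after Jan 1.
103 mod 7 = 5, so advance 5 weekdays from Saturday: Thursday.

Thursday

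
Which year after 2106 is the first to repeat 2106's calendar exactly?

2117

Two years share a calendar iff Jan 1 falls on the same weekday and both are leap or both are common. 2106: Jan 1 is Friday, common year.
2107: Jan 1 Saturday, common
2108: Jan 1 Sunday, leap
2109: Jan 1 Tuesday, common
2110: Jan 1 Wednesday, common
2111: Jan 1 Thursday, common
2112: Jan 1 Friday, leap
2113: Jan 1 Sunday, common
2114: Jan 1 Monday, common
2115: Jan 1 Tuesday, common
2116: Jan 1 Wednesday, leap
2117: Jan 1 Friday, common
2117 matches on both conditions.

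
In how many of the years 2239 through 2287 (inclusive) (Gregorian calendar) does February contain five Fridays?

February has 28 days (29 in leap years); it has five Fridays when Friday falls among the first (month-length − 28) days — i.e. when February 1 is Friday in a leap year (never in a common year).
February 1 by year: 2239:Fri 2240:Sat 2241:Mon 2242:Tue 2243:Wed 2244:Thu 2245:Sat 2246:Sun 2247:Mon 2248:Tue 2249:Thu 2250:Fri 2251:Sat 2252:Sun 2253:Tue …(19 more)… 2273:Sat 2274:Sun 2275:Mon 2276:Tue 2277:Thu 2278:Fri 2279:Sat 2280:Sun 2281:Tue 2282:Wed 2283:Thu 2284:Fri✓ 2285:Sun 2286:Mon 2287:Tue
Years with five Fridays: 2256, 2284 → 2.

2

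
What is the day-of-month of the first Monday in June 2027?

June 1, 2027 is a Tuesday, so the first Monday is the 7th.
The first Monday is 7 + 0 = 7.

7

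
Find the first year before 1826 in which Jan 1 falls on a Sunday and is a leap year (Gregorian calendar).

1804

Jan 1 advances by 2 weekdays after a leap year and by 1 after a common year.
1826: Jan 1 is Sunday.
1825: Saturday
1824: Thursday (leap)
1823: Wednesday
1822: Tuesday
1821: Monday
1820: Saturday (leap)
1819: Friday
1818: Thursday
1817: Wednesday
1816: Monday (leap)
1815: Sunday
1814: Saturday
1813: Friday
1812: Wednesday (leap)
1811: Tuesday
1810: Monday
1809: Sunday
1808: Friday (leap)
1807: Thursday
1806: Wednesday
1805: Tuesday
1804: Sunday (leap)
1804 begins on a Sunday and is a leap year.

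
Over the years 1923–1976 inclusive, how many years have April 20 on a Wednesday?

Track April 20's weekday year by year (advancing +1, or +2 across a Feb 29):
  1923: Fri  1924: Sun (+2)  1925: Mon (+1)  1926: Tue (+1)  1927: Wed (+1) ✓
  1928: Fri (+2)  1929: Sat (+1)  1930: Sun (+1)  1931: Mon (+1)  1932: Wed (+2) ✓
  1933: Thu (+1)  1934: Fri (+1)  1935: Sat (+1)  1936: Mon (+2)  … (26 more years) …
  1963: Sat (+1)  1964: Mon (+2)  1965: Tue (+1)  1966: Wed (+1) ✓  1967: Thu (+1)
  1968: Sat (+2)  1969: Sun (+1)  1970: Mon (+1)  1971: Tue (+1)  1972: Thu (+2)
  1973: Fri (+1)  1974: Sat (+1)  1975: Sun (+1)  1976: Tue (+2)
Wednesday years: 1927, 1932, 1938, 1949, 1955, 1960, 1966 — 7 in total.

7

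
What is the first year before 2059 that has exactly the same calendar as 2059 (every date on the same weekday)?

2053

Two years share a calendar iff Jan 1 falls on the same weekday and both are leap or both are common. 2059: Jan 1 is Wednesday, common year.
2058: Jan 1 Tuesday, common
2057: Jan 1 Monday, common
2056: Jan 1 Saturday, leap
2055: Jan 1 Friday, common
2054: Jan 1 Thursday, common
2053: Jan 1 Wednesday, common
2053 matches on both conditions.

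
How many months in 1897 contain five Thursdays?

4

A month of length L has five Thursdays iff its first Thursday is on day ≤ L−28 (so day 1–3 in a 31-day month, 1–2 in a 30-day month, day 1 in a leap February).
Checking each month of 1897: Jan starts Fri (31d); Feb starts Mon (28d); Mar starts Mon (31d); Apr starts Thu (30d) ✓; May starts Sat (31d); Jun starts Tue (30d); Jul starts Thu (31d) ✓; Aug starts Sun (31d); Sep starts Wed (30d) ✓; Oct starts Fri (31d); Nov starts Mon (30d); Dec starts Wed (31d) ✓.
Five-Thursday months: April, July, September, December → 4.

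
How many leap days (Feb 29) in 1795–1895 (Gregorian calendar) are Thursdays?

Leap years in 1795–1895: 24 of them.
Feb 29 weekday advances by 5 (mod 7) from one leap year to the next four years later (or differs when a century non-leap intervenes).
Leap-day weekdays: 1796:Mon 1804:Wed 1808:Mon 1812:Sat 1816:Thu✓ 1820:Tue 1824:Sun 1828:Fri 1832:Wed 1836:Mon 1840:Sat 1844:Thu✓ 1848:Tue 1852:Sun 1856:Fri 1860:Wed 1864:Mon 1868:Sat 1872:Thu✓ 1876:Tue 1880:Sun 1884:Fri 1888:Wed 1892:Mon
Thursday: 1816, 1844, 1872 → 3.

3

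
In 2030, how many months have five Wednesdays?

A month of length L has five Wednesdays iff its first Wednesday is on day ≤ L−28 (so day 1–3 in a 31-day month, 1–2 in a 30-day month, day 1 in a leap February).
Checking each month of 2030: Jan starts Tue (31d) ✓; Feb starts Fri (28d); Mar starts Fri (31d); Apr starts Mon (30d); May starts Wed (31d) ✓; Jun starts Sat (30d); Jul starts Mon (31d) ✓; Aug starts Thu (31d); Sep starts Sun (30d); Oct starts Tue (31d) ✓; Nov starts Fri (30d); Dec starts Sun (31d).
Five-Wednesday months: January, May, July, October → 4.

4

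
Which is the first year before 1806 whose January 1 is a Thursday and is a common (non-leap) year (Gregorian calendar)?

Jan 1 advances by 2 weekdays after a leap year and by 1 after a common year.
1806: Jan 1 is Wednesday.
1805: Tuesday
1804: Sunday (leap)
1803: Saturday
1802: Friday
1801: Thursday
1801 begins on a Thursday and is a common year.

1801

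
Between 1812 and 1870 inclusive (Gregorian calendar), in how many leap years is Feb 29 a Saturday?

Leap years in 1812–1870: 15 of them.
Feb 29 weekday advances by 5 (mod 7) from one leap year to the next four years later (or differs when a century non-leap intervenes).
Leap-day weekdays: 1812:Sat✓ 1816:Thu 1820:Tue 1824:Sun 1828:Fri 1832:Wed 1836:Mon 1840:Sat✓ 1844:Thu 1848:Tue 1852:Sun 1856:Fri 1860:Wed 1864:Mon 1868:Sat✓
Saturday: 1812, 1840, 1868 → 3.

3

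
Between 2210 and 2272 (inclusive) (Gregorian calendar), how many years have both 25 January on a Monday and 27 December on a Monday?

7

Check each year's weekday for 25 January and 27 December:
  2210: Thu/Thu  2211: Fri/Fri  2212: Sat/Sun  2213: Mon/Mon ✓  2214: Tue/Tue  2215: Wed/Wed  2216: Thu/Fri  2217: Sat/Sat  2218: Sun/Sun  2219: Mon/Mon ✓  2220: Tue/Wed  2221: Thu/Thu  2222: Fri/Fri  2223: Sat/Sat  …(35 more)…  2259: Tue/Tue  2260: Wed/Thu  2261: Fri/Fri  2262: Sat/Sat  2263: Sun/Sun  2264: Mon/Tue  2265: Wed/Wed  2266: Thu/Thu  2267: Fri/Fri  2268: Sat/Sun  2269: Mon/Mon ✓  2270: Tue/Tue  2271: Wed/Wed  2272: Thu/Fri
Both conditions hold in: 2213, 2219, 2230, 2241, 2247, 2258, 2269 — 7.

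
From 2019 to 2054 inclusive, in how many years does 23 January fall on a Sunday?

5

Track 23 January's weekday year by year (advancing +1, or +2 across a Feb 29):
  2019: Wed  2020: Thu (+1)  2021: Sat (+2)  2022: Sun (+1) ✓  2023: Mon (+1)
  2024: Tue (+1)  2025: Thu (+2)  2026: Fri (+1)  2027: Sat (+1)  2028: Sun (+1) ✓
  2029: Tue (+2)  2030: Wed (+1)  2031: Thu (+1)  2032: Fri (+1)  … (8 more years) …
  2041: Wed (+2)  2042: Thu (+1)  2043: Fri (+1)  2044: Sat (+1)  2045: Mon (+2)
  2046: Tue (+1)  2047: Wed (+1)  2048: Thu (+1)  2049: Sat (+2)  2050: Sun (+1) ✓
  2051: Mon (+1)  2052: Tue (+1)  2053: Thu (+2)  2054: Fri (+1)
Sunday years: 2022, 2028, 2033, 2039, 2050 — 5 in total.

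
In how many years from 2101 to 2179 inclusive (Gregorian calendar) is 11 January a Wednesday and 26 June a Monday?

9

Check each year's weekday for 11 January and 26 June:
  2101: Tue/Sun  2102: Wed/Mon ✓  2103: Thu/Tue  2104: Fri/Thu  2105: Sun/Fri  2106: Mon/Sat  2107: Tue/Sun  2108: Wed/Tue  2109: Fri/Wed  2110: Sat/Thu  2111: Sun/Fri  2112: Mon/Sun  2113: Wed/Mon ✓  2114: Thu/Tue  …(51 more)…  2166: Sat/Thu  2167: Sun/Fri  2168: Mon/Sun  2169: Wed/Mon ✓  2170: Thu/Tue  2171: Fri/Wed  2172: Sat/Fri  2173: Mon/Sat  2174: Tue/Sun  2175: Wed/Mon ✓  2176: Thu/Wed  2177: Sat/Thu  2178: Sun/Fri  2179: Mon/Sat
Both conditions hold in: 2102, 2113, 2119, 2130, 2141, 2147, 2158, 2169, 2175 — 9.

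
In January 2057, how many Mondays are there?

5

January 2057 has 31 days and begins on Monday.
The first Monday is January 1.
Mondays fall on 1, 8, 15, 22, 29 — that's 5.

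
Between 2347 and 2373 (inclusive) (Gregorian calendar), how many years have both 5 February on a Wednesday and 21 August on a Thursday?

3

Check each year's weekday for 5 February and 21 August:
  2347: Wed/Thu ✓  2348: Thu/Sat  2349: Sat/Sun  2350: Sun/Mon  2351: Mon/Tue  2352: Tue/Thu  2353: Thu/Fri  2354: Fri/Sat  2355: Sat/Sun  2356: Sun/Tue  2357: Tue/Wed  2358: Wed/Thu ✓  2359: Thu/Fri  2360: Fri/Sun  2361: Sun/Mon  2362: Mon/Tue  2363: Tue/Wed  2364: Wed/Fri  2365: Fri/Sat  2366: Sat/Sun  2367: Sun/Mon  2368: Mon/Wed  2369: Wed/Thu ✓  2370: Thu/Fri  2371: Fri/Sat  2372: Sat/Mon  2373: Mon/Tue
Both conditions hold in: 2347, 2358, 2369 — 3.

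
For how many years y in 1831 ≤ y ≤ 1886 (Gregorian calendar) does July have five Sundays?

24

July has 31 days; it has five Sundays when Sunday falls among the first (month-length − 28) days — i.e. when July 1 is one of Sunday/Saturday/Friday.
July 1 by year: 1831:Fri✓ 1832:Sun✓ 1833:Mon 1834:Tue 1835:Wed 1836:Fri✓ 1837:Sat✓ 1838:Sun✓ 1839:Mon 1840:Wed 1841:Thu 1842:Fri✓ 1843:Sat✓ 1844:Mon 1845:Tue …(26 more)… 1872:Mon 1873:Tue 1874:Wed 1875:Thu 1876:Sat✓ 1877:Sun✓ 1878:Mon 1879:Tue 1880:Thu 1881:Fri✓ 1882:Sat✓ 1883:Sun✓ 1884:Tue 1885:Wed 1886:Thu
Years with five Sundays: 1831, 1832, 1836, 1837, 1838, 1842, 1843, 1848, 1849, 1853, 1854, 1855, 1859, 1860, 1864, 1865, 1866, 1870, 1871, 1876, 1877, 1881, 1882, 1883 → 24.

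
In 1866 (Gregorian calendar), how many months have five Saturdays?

A month of length L has five Saturdays iff its first Saturday is on day ≤ L−28 (so day 1–3 in a 31-day month, 1–2 in a 30-day month, day 1 in a leap February).
Checking each month of 1866: Jan starts Mon (31d); Feb starts Thu (28d); Mar starts Thu (31d) ✓; Apr starts Sun (30d); May starts Tue (31d); Jun starts Fri (30d) ✓; Jul starts Sun (31d); Aug starts Wed (31d); Sep starts Sat (30d) ✓; Oct starts Mon (31d); Nov starts Thu (30d); Dec starts Sat (31d) ✓.
Five-Saturday months: March, June, September, December → 4.

4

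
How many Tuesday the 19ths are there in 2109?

Check the 19th of each month of 2109: Jan 19: Sat, Feb 19: Tue, Mar 19: Tue, Apr 19: Fri, May 19: Sun, Jun 19: Wed, Jul 19: Fri, Aug 19: Mon, Sep 19: Thu, Oct 19: Sat, Nov 19: Tue, Dec 19: Thu.
Tuesday occurs in February, March, November — 3 months.

3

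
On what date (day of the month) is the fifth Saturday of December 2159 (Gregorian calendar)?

29

December 1, 2159 is a Saturday, so the first Saturday is the 1st.
The fifth Saturday is 1 + 28 = 29.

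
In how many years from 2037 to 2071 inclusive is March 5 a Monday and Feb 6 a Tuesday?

Check each year's weekday for March 5 and Feb 6:
  2037: Thu/Fri  2038: Fri/Sat  2039: Sat/Sun  2040: Mon/Mon  2041: Tue/Wed  2042: Wed/Thu  2043: Thu/Fri  2044: Sat/Sat  2045: Sun/Mon  2046: Mon/Tue ✓  2047: Tue/Wed  2048: Thu/Thu  2049: Fri/Sat  2050: Sat/Sun  …(7 more)…  2058: Tue/Wed  2059: Wed/Thu  2060: Fri/Fri  2061: Sat/Sun  2062: Sun/Mon  2063: Mon/Tue ✓  2064: Wed/Wed  2065: Thu/Fri  2066: Fri/Sat  2067: Sat/Sun  2068: Mon/Mon  2069: Tue/Wed  2070: Wed/Thu  2071: Thu/Fri
Both conditions hold in: 2046, 2057, 2063 — 3.

3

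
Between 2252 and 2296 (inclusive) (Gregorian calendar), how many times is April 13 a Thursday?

6

Track April 13's weekday year by year (advancing +1, or +2 across a Feb 29):
  2252: Tue  2253: Wed (+1)  2254: Thu (+1) ✓  2255: Fri (+1)  2256: Sun (+2)
  2257: Mon (+1)  2258: Tue (+1)  2259: Wed (+1)  2260: Fri (+2)  2261: Sat (+1)
  2262: Sun (+1)  2263: Mon (+1)  2264: Wed (+2)  2265: Thu (+1) ✓  … (17 more years) …
  2283: Fri (+1)  2284: Sun (+2)  2285: Mon (+1)  2286: Tue (+1)  2287: Wed (+1)
  2288: Fri (+2)  2289: Sat (+1)  2290: Sun (+1)  2291: Mon (+1)  2292: Wed (+2)
  2293: Thu (+1) ✓  2294: Fri (+1)  2295: Sat (+1)  2296: Mon (+2)
Thursday years: 2254, 2265, 2271, 2276, 2282, 2293 — 6 in total.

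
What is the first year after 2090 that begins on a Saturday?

Jan 1 advances by 2 weekdays after a leap year and by 1 after a common year.
2090: Jan 1 is Sunday.
2091: Monday
2092: Tuesday (leap)
2093: Thursday
2094: Friday
2095: Saturday
2095 begins on a Saturday

2095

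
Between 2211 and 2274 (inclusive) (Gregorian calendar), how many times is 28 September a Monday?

Track 28 September's weekday year by year (advancing +1, or +2 across a Feb 29):
  2211: Sat  2212: Mon (+2) ✓  2213: Tue (+1)  2214: Wed (+1)  2215: Thu (+1)
  2216: Sat (+2)  2217: Sun (+1)  2218: Mon (+1) ✓  2219: Tue (+1)  2220: Thu (+2)
  2221: Fri (+1)  2222: Sat (+1)  2223: Sun (+1)  2224: Tue (+2)  … (36 more years) …
  2261: Sat (+1)  2262: Sun (+1)  2263: Mon (+1) ✓  2264: Wed (+2)  2265: Thu (+1)
  2266: Fri (+1)  2267: Sat (+1)  2268: Mon (+2) ✓  2269: Tue (+1)  2270: Wed (+1)
  2271: Thu (+1)  2272: Sat (+2)  2273: Sun (+1)  2274: Mon (+1) ✓
Monday years: 2212, 2218, 2229, 2235, 2240, 2246, 2257, 2263, 2268, 2274 — 10 in total.

10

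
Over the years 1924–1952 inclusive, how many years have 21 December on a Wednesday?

4

Track 21 December's weekday year by year (advancing +1, or +2 across a Feb 29):
  1924: Sun  1925: Mon (+1)  1926: Tue (+1)  1927: Wed (+1) ✓  1928: Fri (+2)
  1929: Sat (+1)  1930: Sun (+1)  1931: Mon (+1)  1932: Wed (+2) ✓  1933: Thu (+1)
  1934: Fri (+1)  1935: Sat (+1)  1936: Mon (+2)  1937: Tue (+1)  1938: Wed (+1) ✓
  1939: Thu (+1)  1940: Sat (+2)  1941: Sun (+1)  1942: Mon (+1)  1943: Tue (+1)
  1944: Thu (+2)  1945: Fri (+1)  1946: Sat (+1)  1947: Sun (+1)  1948: Tue (+2)
  1949: Wed (+1) ✓  1950: Thu (+1)  1951: Fri (+1)  1952: Sun (+2)
Wednesday years: 1927, 1932, 1938, 1949 — 4 in total.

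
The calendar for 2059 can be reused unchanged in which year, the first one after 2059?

2070

Two years share a calendar iff Jan 1 falls on the same weekday and both are leap or both are common. 2059: Jan 1 is Wednesday, common year.
2060: Jan 1 Thursday, leap
2061: Jan 1 Saturday, common
2062: Jan 1 Sunday, common
2063: Jan 1 Monday, common
2064: Jan 1 Tuesday, leap
2065: Jan 1 Thursday, common
2066: Jan 1 Friday, common
2067: Jan 1 Saturday, common
2068: Jan 1 Sunday, leap
2069: Jan 1 Tuesday, common
2070: Jan 1 Wednesday, common
2070 matches on both conditions.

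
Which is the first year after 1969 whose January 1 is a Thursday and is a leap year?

Jan 1 advances by 2 weekdays after a leap year and by 1 after a common year.
1969: Jan 1 is Wednesday.
1970: Thursday
1971: Friday
1972: Saturday (leap)
1973: Monday
1974: Tuesday
1975: Wednesday
1976: Thursday (leap)
1976 begins on a Thursday and is a leap year.

1976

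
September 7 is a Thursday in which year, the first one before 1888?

From one year to the next, a fixed date's weekday advances by 1, or by 2 when a Feb 29 lies between the two dates.
1888: September 7 is Friday.
1887: Wednesday (−2)
1886: Tuesday (−1)
1885: Monday (−1)
1884: Sunday (−1)
1883: Friday (−2)
1882: Thursday (−1)
September 7 falls on a Thursday in 1882.

1882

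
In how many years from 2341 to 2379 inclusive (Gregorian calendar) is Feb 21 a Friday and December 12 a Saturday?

1

Check each year's weekday for Feb 21 and December 12:
  2341: Fri/Fri  2342: Sat/Sat  2343: Sun/Sun  2344: Mon/Tue  2345: Wed/Wed  2346: Thu/Thu  2347: Fri/Fri  2348: Sat/Sun  2349: Mon/Mon  2350: Tue/Tue  2351: Wed/Wed  2352: Thu/Fri  2353: Sat/Sat  2354: Sun/Sun  …(11 more)…  2366: Mon/Mon  2367: Tue/Tue  2368: Wed/Thu  2369: Fri/Fri  2370: Sat/Sat  2371: Sun/Sun  2372: Mon/Tue  2373: Wed/Wed  2374: Thu/Thu  2375: Fri/Fri  2376: Sat/Sun  2377: Mon/Mon  2378: Tue/Tue  2379: Wed/Wed
Both conditions hold in: 2364 — 1.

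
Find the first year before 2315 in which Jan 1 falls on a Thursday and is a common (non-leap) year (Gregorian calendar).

2314

Jan 1 advances by 2 weekdays after a leap year and by 1 after a common year.
2315: Jan 1 is Friday.
2314: Thursday
2314 begins on a Thursday and is a common year.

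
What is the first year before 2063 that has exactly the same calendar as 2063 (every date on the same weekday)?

2057

Two years share a calendar iff Jan 1 falls on the same weekday and both are leap or both are common. 2063: Jan 1 is Monday, common year.
2062: Jan 1 Sunday, common
2061: Jan 1 Saturday, common
2060: Jan 1 Thursday, leap
2059: Jan 1 Wednesday, common
2058: Jan 1 Tuesday, common
2057: Jan 1 Monday, common
2057 matches on both conditions.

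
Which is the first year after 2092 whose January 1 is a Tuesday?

Jan 1 advances by 2 weekdays after a leap year and by 1 after a common year.
2092: Jan 1 is Tuesday (leap).
2093: Thursday
2094: Friday
2095: Saturday
2096: Sunday (leap)
2097: Tuesday
2097 begins on a Tuesday

2097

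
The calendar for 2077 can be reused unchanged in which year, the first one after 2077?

Two years share a calendar iff Jan 1 falls on the same weekday and both are leap or both are common. 2077: Jan 1 is Friday, common year.
2078: Jan 1 Saturday, common
2079: Jan 1 Sunday, common
2080: Jan 1 Monday, leap
2081: Jan 1 Wednesday, common
2082: Jan 1 Thursday, common
2083: Jan 1 Friday, common
2083 matches on both conditions.

2083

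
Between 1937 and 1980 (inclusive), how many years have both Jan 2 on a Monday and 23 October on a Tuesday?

1

Check each year's weekday for Jan 2 and 23 October:
  1937: Sat/Sat  1938: Sun/Sun  1939: Mon/Mon  1940: Tue/Wed  1941: Thu/Thu  1942: Fri/Fri  1943: Sat/Sat  1944: Sun/Mon  1945: Tue/Tue  1946: Wed/Wed  1947: Thu/Thu  1948: Fri/Sat  1949: Sun/Sun  1950: Mon/Mon  …(16 more)…  1967: Mon/Mon  1968: Tue/Wed  1969: Thu/Thu  1970: Fri/Fri  1971: Sat/Sat  1972: Sun/Mon  1973: Tue/Tue  1974: Wed/Wed  1975: Thu/Thu  1976: Fri/Sat  1977: Sun/Sun  1978: Mon/Mon  1979: Tue/Tue  1980: Wed/Thu
Both conditions hold in: 1956 — 1.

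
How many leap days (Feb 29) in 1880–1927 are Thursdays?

1

Leap years in 1880–1927: 11 of them.
Feb 29 weekday advances by 5 (mod 7) from one leap year to the next four years later (or differs when a century non-leap intervenes).
Leap-day weekdays: 1880:Sun 1884:Fri 1888:Wed 1892:Mon 1896:Sat 1904:Mon 1908:Sat 1912:Thu✓ 1916:Tue 1920:Sun 1924:Fri
Thursday: 1912 → 1.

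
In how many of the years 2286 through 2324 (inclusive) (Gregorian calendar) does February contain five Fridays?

1

February has 28 days (29 in leap years); it has five Fridays when Friday falls among the first (month-length − 28) days — i.e. when February 1 is Friday in a leap year (never in a common year).
February 1 by year: 2286:Mon 2287:Tue 2288:Wed 2289:Fri 2290:Sat 2291:Sun 2292:Mon 2293:Wed 2294:Thu 2295:Fri 2296:Sat 2297:Mon 2298:Tue 2299:Wed 2300:Thu …(9 more)… 2310:Tue 2311:Wed 2312:Thu 2313:Sat 2314:Sun 2315:Mon 2316:Tue 2317:Thu 2318:Fri 2319:Sat 2320:Sun 2321:Tue 2322:Wed 2323:Thu 2324:Fri✓
Years with five Fridays: 2324 → 1.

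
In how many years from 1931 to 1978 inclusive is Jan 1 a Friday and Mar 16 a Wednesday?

Check each year's weekday for Jan 1 and Mar 16:
  1931: Thu/Mon  1932: Fri/Wed ✓  1933: Sun/Thu  1934: Mon/Fri  1935: Tue/Sat  1936: Wed/Mon  1937: Fri/Tue  1938: Sat/Wed  1939: Sun/Thu  1940: Mon/Sat  1941: Wed/Sun  1942: Thu/Mon  1943: Fri/Tue  1944: Sat/Thu  …(20 more)…  1965: Fri/Tue  1966: Sat/Wed  1967: Sun/Thu  1968: Mon/Sat  1969: Wed/Sun  1970: Thu/Mon  1971: Fri/Tue  1972: Sat/Thu  1973: Mon/Fri  1974: Tue/Sat  1975: Wed/Sun  1976: Thu/Tue  1977: Sat/Wed  1978: Sun/Thu
Both conditions hold in: 1932, 1960 — 2.

2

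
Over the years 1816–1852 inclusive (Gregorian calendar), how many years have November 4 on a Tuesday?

6

Track November 4's weekday year by year (advancing +1, or +2 across a Feb 29):
  1816: Mon  1817: Tue (+1) ✓  1818: Wed (+1)  1819: Thu (+1)  1820: Sat (+2)
  1821: Sun (+1)  1822: Mon (+1)  1823: Tue (+1) ✓  1824: Thu (+2)  1825: Fri (+1)
  1826: Sat (+1)  1827: Sun (+1)  1828: Tue (+2) ✓  1829: Wed (+1)  … (9 more years) …
  1839: Mon (+1)  1840: Wed (+2)  1841: Thu (+1)  1842: Fri (+1)  1843: Sat (+1)
  1844: Mon (+2)  1845: Tue (+1) ✓  1846: Wed (+1)  1847: Thu (+1)  1848: Sat (+2)
  1849: Sun (+1)  1850: Mon (+1)  1851: Tue (+1) ✓  1852: Thu (+2)
Tuesday years: 1817, 1823, 1828, 1834, 1845, 1851 — 6 in total.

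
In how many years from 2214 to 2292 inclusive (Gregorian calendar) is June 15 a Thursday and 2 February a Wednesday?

Check each year's weekday for June 15 and 2 February:
  2214: Wed/Wed  2215: Thu/Thu  2216: Sat/Fri  2217: Sun/Sun  2218: Mon/Mon  2219: Tue/Tue  2220: Thu/Wed ✓  2221: Fri/Fri  2222: Sat/Sat  2223: Sun/Sun  2224: Tue/Mon  2225: Wed/Wed  2226: Thu/Thu  2227: Fri/Fri  …(51 more)…  2279: Sun/Sun  2280: Tue/Mon  2281: Wed/Wed  2282: Thu/Thu  2283: Fri/Fri  2284: Sun/Sat  2285: Mon/Mon  2286: Tue/Tue  2287: Wed/Wed  2288: Fri/Thu  2289: Sat/Sat  2290: Sun/Sun  2291: Mon/Mon  2292: Wed/Tue
Both conditions hold in: 2220, 2248, 2276 — 3.

3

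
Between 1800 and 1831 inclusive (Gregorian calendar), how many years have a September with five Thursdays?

10

September has 30 days; it has five Thursdays when Thursday falls among the first (month-length − 28) days — i.e. when September 1 is one of Thursday/Wednesday.
September 1 by year: 1800:Mon 1801:Tue 1802:Wed✓ 1803:Thu✓ 1804:Sat 1805:Sun 1806:Mon 1807:Tue 1808:Thu✓ 1809:Fri 1810:Sat 1811:Sun 1812:Tue 1813:Wed✓ 1814:Thu✓ 1815:Fri 1816:Sun 1817:Mon 1818:Tue 1819:Wed✓ 1820:Fri 1821:Sat 1822:Sun 1823:Mon 1824:Wed✓ 1825:Thu✓ 1826:Fri 1827:Sat 1828:Mon 1829:Tue 1830:Wed✓ 1831:Thu✓
Years with five Thursdays: 1802, 1803, 1808, 1813, 1814, 1819, 1824, 1825, 1830, 1831 → 10.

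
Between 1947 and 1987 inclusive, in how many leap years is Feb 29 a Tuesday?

1

Leap years in 1947–1987: 10 of them.
Feb 29 weekday advances by 5 (mod 7) from one leap year to the next four years later (or differs when a century non-leap intervenes).
Leap-day weekdays: 1948:Sun 1952:Fri 1956:Wed 1960:Mon 1964:Sat 1968:Thu 1972:Tue✓ 1976:Sun 1980:Fri 1984:Wed
Tuesday: 1972 → 1.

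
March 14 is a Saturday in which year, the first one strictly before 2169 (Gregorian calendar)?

2167

From one year to the next, a fixed date's weekday advances by 1, or by 2 when a Feb 29 lies between the two dates.
2169: March 14 is Tuesday.
2168: Monday (−1)
2167: Saturday (−2)
March 14 falls on a Saturday in 2167.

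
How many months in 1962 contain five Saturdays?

A month of length L has five Saturdays iff its first Saturday is on day ≤ L−28 (so day 1–3 in a 31-day month, 1–2 in a 30-day month, day 1 in a leap February).
Checking each month of 1962: Jan starts Mon (31d); Feb starts Thu (28d); Mar starts Thu (31d) ✓; Apr starts Sun (30d); May starts Tue (31d); Jun starts Fri (30d) ✓; Jul starts Sun (31d); Aug starts Wed (31d); Sep starts Sat (30d) ✓; Oct starts Mon (31d); Nov starts Thu (30d); Dec starts Sat (31d) ✓.
Five-Saturday months: March, June, September, December → 4.

4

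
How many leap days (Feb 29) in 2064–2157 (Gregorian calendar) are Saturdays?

Leap years in 2064–2157: 23 of them.
Feb 29 weekday advances by 5 (mod 7) from one leap year to the next four years later (or differs when a century non-leap intervenes).
Leap-day weekdays: 2064:Fri 2068:Wed 2072:Mon 2076:Sat✓ 2080:Thu 2084:Tue 2088:Sun 2092:Fri 2096:Wed 2104:Fri 2108:Wed 2112:Mon 2116:Sat✓ 2120:Thu 2124:Tue 2128:Sun 2132:Fri 2136:Wed 2140:Mon 2144:Sat✓ 2148:Thu 2152:Tue 2156:Sun
Saturday: 2076, 2116, 2144 → 3.

3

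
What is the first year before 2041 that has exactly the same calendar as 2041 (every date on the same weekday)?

Two years share a calendar iff Jan 1 falls on the same weekday and both are leap or both are common. 2041: Jan 1 is Tuesday, common year.
2040: Jan 1 Sunday, leap
2039: Jan 1 Saturday, common
2038: Jan 1 Friday, common
2037: Jan 1 Thursday, common
2036: Jan 1 Tuesday, leap
2035: Jan 1 Monday, common
2034: Jan 1 Sunday, common
2033: Jan 1 Saturday, common
2032: Jan 1 Thursday, leap
2031: Jan 1 Wednesday, common
2030: Jan 1 Tuesday, common
2030 matches on both conditions.

2030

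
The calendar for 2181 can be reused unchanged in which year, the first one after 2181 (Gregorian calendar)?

Two years share a calendar iff Jan 1 falls on the same weekday and both are leap or both are common. 2181: Jan 1 is Monday, common year.
2182: Jan 1 Tuesday, common
2183: Jan 1 Wednesday, common
2184: Jan 1 Thursday, leap
2185: Jan 1 Saturday, common
2186: Jan 1 Sunday, common
2187: Jan 1 Monday, common
2187 matches on both conditions.

2187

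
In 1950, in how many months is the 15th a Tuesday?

Check the 15th of each month of 1950: Jan 15: Sun, Feb 15: Wed, Mar 15: Wed, Apr 15: Sat, May 15: Mon, Jun 15: Thu, Jul 15: Sat, Aug 15: Tue, Sep 15: Fri, Oct 15: Sun, Nov 15: Wed, Dec 15: Fri.
Tuesday occurs in August — 1 month.

1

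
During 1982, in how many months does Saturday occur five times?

4

A month of length L has five Saturdays iff its first Saturday is on day ≤ L−28 (so day 1–3 in a 31-day month, 1–2 in a 30-day month, day 1 in a leap February).
Checking each month of 1982: Jan starts Fri (31d) ✓; Feb starts Mon (28d); Mar starts Mon (31d); Apr starts Thu (30d); May starts Sat (31d) ✓; Jun starts Tue (30d); Jul starts Thu (31d) ✓; Aug starts Sun (31d); Sep starts Wed (30d); Oct starts Fri (31d) ✓; Nov starts Mon (30d); Dec starts Wed (31d).
Five-Saturday months: January, May, July, October → 4.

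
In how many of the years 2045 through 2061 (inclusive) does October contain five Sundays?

October has 31 days; it has five Sundays when Sunday falls among the first (month-length − 28) days — i.e. when October 1 is one of Sunday/Saturday/Friday.
October 1 by year: 2045:Sun✓ 2046:Mon 2047:Tue 2048:Thu 2049:Fri✓ 2050:Sat✓ 2051:Sun✓ 2052:Tue 2053:Wed 2054:Thu 2055:Fri✓ 2056:Sun✓ 2057:Mon 2058:Tue 2059:Wed 2060:Fri✓ 2061:Sat✓
Years with five Sundays: 2045, 2049, 2050, 2051, 2055, 2056, 2060, 2061 → 8.

8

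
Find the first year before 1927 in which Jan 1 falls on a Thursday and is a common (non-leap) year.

Jan 1 advances by 2 weekdays after a leap year and by 1 after a common year.
1927: Jan 1 is Saturday.
1926: Friday
1925: Thursday
1925 begins on a Thursday and is a common year.

1925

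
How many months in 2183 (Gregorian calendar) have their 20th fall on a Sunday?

Check the 20th of each month of 2183: Jan 20: Mon, Feb 20: Thu, Mar 20: Thu, Apr 20: Sun, May 20: Tue, Jun 20: Fri, Jul 20: Sun, Aug 20: Wed, Sep 20: Sat, Oct 20: Mon, Nov 20: Thu, Dec 20: Sat.
Sunday occurs in April, July — 2 months.

2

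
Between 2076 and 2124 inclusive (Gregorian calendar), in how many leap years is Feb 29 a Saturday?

Leap years in 2076–2124: 12 of them.
Feb 29 weekday advances by 5 (mod 7) from one leap year to the next four years later (or differs when a century non-leap intervenes).
Leap-day weekdays: 2076:Sat✓ 2080:Thu 2084:Tue 2088:Sun 2092:Fri 2096:Wed 2104:Fri 2108:Wed 2112:Mon 2116:Sat✓ 2120:Thu 2124:Tue
Saturday: 2076, 2116 → 2.

2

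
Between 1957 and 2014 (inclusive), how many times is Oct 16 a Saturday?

Track Oct 16's weekday year by year (advancing +1, or +2 across a Feb 29):
  1957: Wed  1958: Thu (+1)  1959: Fri (+1)  1960: Sun (+2)  1961: Mon (+1)
  1962: Tue (+1)  1963: Wed (+1)  1964: Fri (+2)  1965: Sat (+1) ✓  1966: Sun (+1)
  1967: Mon (+1)  1968: Wed (+2)  1969: Thu (+1)  1970: Fri (+1)  … (30 more years) …
  2001: Tue (+1)  2002: Wed (+1)  2003: Thu (+1)  2004: Sat (+2) ✓  2005: Sun (+1)
  2006: Mon (+1)  2007: Tue (+1)  2008: Thu (+2)  2009: Fri (+1)  2010: Sat (+1) ✓
  2011: Sun (+1)  2012: Tue (+2)  2013: Wed (+1)  2014: Thu (+1)
Saturday years: 1965, 1971, 1976, 1982, 1993, 1999, 2004, 2010 — 8 in total.

8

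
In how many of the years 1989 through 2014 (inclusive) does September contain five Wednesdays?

September has 30 days; it has five Wednesdays when Wednesday falls among the first (month-length − 28) days — i.e. when September 1 is one of Wednesday/Tuesday.
September 1 by year: 1989:Fri 1990:Sat 1991:Sun 1992:Tue✓ 1993:Wed✓ 1994:Thu 1995:Fri 1996:Sun 1997:Mon 1998:Tue✓ 1999:Wed✓ 2000:Fri 2001:Sat 2002:Sun 2003:Mon 2004:Wed✓ 2005:Thu 2006:Fri 2007:Sat 2008:Mon 2009:Tue✓ 2010:Wed✓ 2011:Thu 2012:Sat 2013:Sun 2014:Mon
Years with five Wednesdays: 1992, 1993, 1998, 1999, 2004, 2009, 2010 → 7.

7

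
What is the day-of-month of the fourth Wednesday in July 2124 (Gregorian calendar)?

July 1, 2124 is a Saturday, so the first Wednesday is the 5th.
The fourth Wednesday is 5 + 21 = 26.

26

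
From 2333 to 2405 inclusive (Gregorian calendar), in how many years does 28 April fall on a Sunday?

11

Track 28 April's weekday year by year (advancing +1, or +2 across a Feb 29):
  2333: Fri  2334: Sat (+1)  2335: Sun (+1) ✓  2336: Tue (+2)  2337: Wed (+1)
  2338: Thu (+1)  2339: Fri (+1)  2340: Sun (+2) ✓  2341: Mon (+1)  2342: Tue (+1)
  2343: Wed (+1)  2344: Fri (+2)  2345: Sat (+1)  2346: Sun (+1) ✓  … (45 more years) …
  2392: Tue (+2)  2393: Wed (+1)  2394: Thu (+1)  2395: Fri (+1)  2396: Sun (+2) ✓
  2397: Mon (+1)  2398: Tue (+1)  2399: Wed (+1)  2400: Fri (+2)  2401: Sat (+1)
  2402: Sun (+1) ✓  2403: Mon (+1)  2404: Wed (+2)  2405: Thu (+1)
Sunday years: 2335, 2340, 2346, 2357, 2363, 2368, 2374, 2385, 2391, 2396, 2402 — 11 in total.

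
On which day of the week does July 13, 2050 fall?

Wednesday

January 1, 2050 is a Saturday.
July 13 is day 194 of the year, i.e. 193 days after Jan 1.
193 mod 7 = 4, so advance 4 weekdays from Saturday: Wednesday.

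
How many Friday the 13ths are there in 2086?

Check the 13th of each month of 2086: Jan 13: Sun, Feb 13: Wed, Mar 13: Wed, Apr 13: Sat, May 13: Mon, Jun 13: Thu, Jul 13: Sat, Aug 13: Tue, Sep 13: Fri, Oct 13: Sun, Nov 13: Wed, Dec 13: Fri.
Friday occurs in September, December — 2 months.

2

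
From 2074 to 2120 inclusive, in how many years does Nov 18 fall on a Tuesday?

Track Nov 18's weekday year by year (advancing +1, or +2 across a Feb 29):
  2074: Sun  2075: Mon (+1)  2076: Wed (+2)  2077: Thu (+1)  2078: Fri (+1)
  2079: Sat (+1)  2080: Mon (+2)  2081: Tue (+1) ✓  2082: Wed (+1)  2083: Thu (+1)
  2084: Sat (+2)  2085: Sun (+1)  2086: Mon (+1)  2087: Tue (+1) ✓  … (19 more years) …
  2107: Fri (+1)  2108: Sun (+2)  2109: Mon (+1)  2110: Tue (+1) ✓  2111: Wed (+1)
  2112: Fri (+2)  2113: Sat (+1)  2114: Sun (+1)  2115: Mon (+1)  2116: Wed (+2)
  2117: Thu (+1)  2118: Fri (+1)  2119: Sat (+1)  2120: Mon (+2)
Tuesday years: 2081, 2087, 2092, 2098, 2104, 2110 — 6 in total.

6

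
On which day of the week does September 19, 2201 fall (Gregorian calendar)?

January 1, 2201 is a Thursday.
September 19 is day 262 of the year, i.e. 261 days after Jan 1.
261 mod 7 = 2, so advance 2 weekdays from Thursday: Saturday.

Saturday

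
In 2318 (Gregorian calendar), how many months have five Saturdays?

A month of length L has five Saturdays iff its first Saturday is on day ≤ L−28 (so day 1–3 in a 31-day month, 1–2 in a 30-day month, day 1 in a leap February).
Checking each month of 2318: Jan starts Tue (31d); Feb starts Fri (28d); Mar starts Fri (31d) ✓; Apr starts Mon (30d); May starts Wed (31d); Jun starts Sat (30d) ✓; Jul starts Mon (31d); Aug starts Thu (31d) ✓; Sep starts Sun (30d); Oct starts Tue (31d); Nov starts Fri (30d) ✓; Dec starts Sun (31d).
Five-Saturday months: March, June, August, November → 4.

4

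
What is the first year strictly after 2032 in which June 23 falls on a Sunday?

From one year to the next, a fixed date's weekday advances by 1, or by 2 when a Feb 29 lies between the two dates.
2032: June 23 is Wednesday.
2033: Thursday (+1)
2034: Friday (+1)
2035: Saturday (+1)
2036: Monday (+2)
2037: Tuesday (+1)
2038: Wednesday (+1)
2039: Thursday (+1)
2040: Saturday (+2)
2041: Sunday (+1)
June 23 falls on a Sunday in 2041.

2041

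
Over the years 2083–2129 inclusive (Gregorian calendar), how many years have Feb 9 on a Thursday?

6

Track Feb 9's weekday year by year (advancing +1, or +2 across a Feb 29):
  2083: Tue  2084: Wed (+1)  2085: Fri (+2)  2086: Sat (+1)  2087: Sun (+1)
  2088: Mon (+1)  2089: Wed (+2)  2090: Thu (+1) ✓  2091: Fri (+1)  2092: Sat (+1)
  2093: Mon (+2)  2094: Tue (+1)  2095: Wed (+1)  2096: Thu (+1) ✓  … (19 more years) …
  2116: Sun (+1)  2117: Tue (+2)  2118: Wed (+1)  2119: Thu (+1) ✓  2120: Fri (+1)
  2121: Sun (+2)  2122: Mon (+1)  2123: Tue (+1)  2124: Wed (+1)  2125: Fri (+2)
  2126: Sat (+1)  2127: Sun (+1)  2128: Mon (+1)  2129: Wed (+2)
Thursday years: 2090, 2096, 2102, 2108, 2113, 2119 — 6 in total.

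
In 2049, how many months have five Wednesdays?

A month of length L has five Wednesdays iff its first Wednesday is on day ≤ L−28 (so day 1–3 in a 31-day month, 1–2 in a 30-day month, day 1 in a leap February).
Checking each month of 2049: Jan starts Fri (31d); Feb starts Mon (28d); Mar starts Mon (31d) ✓; Apr starts Thu (30d); May starts Sat (31d); Jun starts Tue (30d) ✓; Jul starts Thu (31d); Aug starts Sun (31d); Sep starts Wed (30d) ✓; Oct starts Fri (31d); Nov starts Mon (30d); Dec starts Wed (31d) ✓.
Five-Wednesday months: March, June, September, December → 4.

4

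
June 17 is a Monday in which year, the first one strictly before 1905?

From one year to the next, a fixed date's weekday advances by 1, or by 2 when a Feb 29 lies between the two dates.
1905: June 17 is Saturday.
1904: Friday (−1)
1903: Wednesday (−2)
1902: Tuesday (−1)
1901: Monday (−1)
June 17 falls on a Monday in 1901.

1901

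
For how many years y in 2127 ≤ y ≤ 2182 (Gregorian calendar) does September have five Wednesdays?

September has 30 days; it has five Wednesdays when Wednesday falls among the first (month-length − 28) days — i.e. when September 1 is one of Wednesday/Tuesday.
September 1 by year: 2127:Mon 2128:Wed✓ 2129:Thu 2130:Fri 2131:Sat 2132:Mon 2133:Tue✓ 2134:Wed✓ 2135:Thu 2136:Sat 2137:Sun 2138:Mon 2139:Tue✓ 2140:Thu 2141:Fri …(26 more)… 2168:Thu 2169:Fri 2170:Sat 2171:Sun 2172:Tue✓ 2173:Wed✓ 2174:Thu 2175:Fri 2176:Sun 2177:Mon 2178:Tue✓ 2179:Wed✓ 2180:Fri 2181:Sat 2182:Sun
Years with five Wednesdays: 2128, 2133, 2134, 2139, 2144, 2145, 2150, 2151, 2156, 2161, 2162, 2167, 2172, 2173, 2178, 2179 → 16.

16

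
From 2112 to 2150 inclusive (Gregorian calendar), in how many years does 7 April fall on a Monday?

5

Track 7 April's weekday year by year (advancing +1, or +2 across a Feb 29):
  2112: Thu  2113: Fri (+1)  2114: Sat (+1)  2115: Sun (+1)  2116: Tue (+2)
  2117: Wed (+1)  2118: Thu (+1)  2119: Fri (+1)  2120: Sun (+2)  2121: Mon (+1) ✓
  2122: Tue (+1)  2123: Wed (+1)  2124: Fri (+2)  2125: Sat (+1)  … (11 more years) …
  2137: Sun (+1)  2138: Mon (+1) ✓  2139: Tue (+1)  2140: Thu (+2)  2141: Fri (+1)
  2142: Sat (+1)  2143: Sun (+1)  2144: Tue (+2)  2145: Wed (+1)  2146: Thu (+1)
  2147: Fri (+1)  2148: Sun (+2)  2149: Mon (+1) ✓  2150: Tue (+1)
Monday years: 2121, 2127, 2132, 2138, 2149 — 5 in total.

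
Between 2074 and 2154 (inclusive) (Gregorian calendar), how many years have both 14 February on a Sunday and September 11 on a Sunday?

2

Check each year's weekday for 14 February and September 11:
  2074: Wed/Tue  2075: Thu/Wed  2076: Fri/Fri  2077: Sun/Sat  2078: Mon/Sun  2079: Tue/Mon  2080: Wed/Wed  2081: Fri/Thu  2082: Sat/Fri  2083: Sun/Sat  2084: Mon/Mon  2085: Wed/Tue  2086: Thu/Wed  2087: Fri/Thu  …(53 more)…  2141: Tue/Mon  2142: Wed/Tue  2143: Thu/Wed  2144: Fri/Fri  2145: Sun/Sat  2146: Mon/Sun  2147: Tue/Mon  2148: Wed/Wed  2149: Fri/Thu  2150: Sat/Fri  2151: Sun/Sat  2152: Mon/Mon  2153: Wed/Tue  2154: Thu/Wed
Both conditions hold in: 2112, 2140 — 2.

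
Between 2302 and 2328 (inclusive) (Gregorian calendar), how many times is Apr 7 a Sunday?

3

Track Apr 7's weekday year by year (advancing +1, or +2 across a Feb 29):
  2302: Mon  2303: Tue (+1)  2304: Thu (+2)  2305: Fri (+1)  2306: Sat (+1)
  2307: Sun (+1) ✓  2308: Tue (+2)  2309: Wed (+1)  2310: Thu (+1)  2311: Fri (+1)
  2312: Sun (+2) ✓  2313: Mon (+1)  2314: Tue (+1)  2315: Wed (+1)  2316: Fri (+2)
  2317: Sat (+1)  2318: Sun (+1) ✓  2319: Mon (+1)  2320: Wed (+2)  2321: Thu (+1)
  2322: Fri (+1)  2323: Sat (+1)  2324: Mon (+2)  2325: Tue (+1)  2326: Wed (+1)
  2327: Thu (+1)  2328: Sat (+2)
Sunday years: 2307, 2312, 2318 — 3 in total.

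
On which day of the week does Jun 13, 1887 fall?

January 1, 1887 is a Saturday.
June 13 is day 164 of the year, i.e. 163 days after Jan 1.
163 mod 7 = 2, so advance 2 weekdays from Saturday: Monday.

Monday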